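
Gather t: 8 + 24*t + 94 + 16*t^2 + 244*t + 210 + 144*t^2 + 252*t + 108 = 160*t^2 + 520*t + 420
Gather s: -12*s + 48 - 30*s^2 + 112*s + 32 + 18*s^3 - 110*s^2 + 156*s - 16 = 18*s^3 - 140*s^2 + 256*s + 64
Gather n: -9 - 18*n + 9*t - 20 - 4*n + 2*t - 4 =-22*n + 11*t - 33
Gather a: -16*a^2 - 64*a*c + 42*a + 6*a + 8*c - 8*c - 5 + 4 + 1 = -16*a^2 + a*(48 - 64*c)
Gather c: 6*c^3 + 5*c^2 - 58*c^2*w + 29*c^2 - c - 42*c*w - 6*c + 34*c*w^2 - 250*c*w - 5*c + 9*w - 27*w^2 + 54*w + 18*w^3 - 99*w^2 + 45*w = 6*c^3 + c^2*(34 - 58*w) + c*(34*w^2 - 292*w - 12) + 18*w^3 - 126*w^2 + 108*w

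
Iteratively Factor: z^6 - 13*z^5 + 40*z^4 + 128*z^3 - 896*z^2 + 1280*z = (z + 4)*(z^5 - 17*z^4 + 108*z^3 - 304*z^2 + 320*z) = (z - 4)*(z + 4)*(z^4 - 13*z^3 + 56*z^2 - 80*z) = (z - 4)^2*(z + 4)*(z^3 - 9*z^2 + 20*z) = (z - 5)*(z - 4)^2*(z + 4)*(z^2 - 4*z) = z*(z - 5)*(z - 4)^2*(z + 4)*(z - 4)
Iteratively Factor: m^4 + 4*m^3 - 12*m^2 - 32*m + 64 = (m + 4)*(m^3 - 12*m + 16) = (m + 4)^2*(m^2 - 4*m + 4) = (m - 2)*(m + 4)^2*(m - 2)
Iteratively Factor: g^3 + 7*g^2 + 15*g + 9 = (g + 3)*(g^2 + 4*g + 3) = (g + 1)*(g + 3)*(g + 3)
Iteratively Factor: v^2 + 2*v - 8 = (v - 2)*(v + 4)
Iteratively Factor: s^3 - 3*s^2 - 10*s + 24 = (s + 3)*(s^2 - 6*s + 8) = (s - 4)*(s + 3)*(s - 2)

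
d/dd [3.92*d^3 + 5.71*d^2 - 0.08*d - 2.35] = 11.76*d^2 + 11.42*d - 0.08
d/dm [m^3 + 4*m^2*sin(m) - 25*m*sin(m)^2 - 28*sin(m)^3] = 4*m^2*cos(m) + 3*m^2 + 8*m*sin(m) - 25*m*sin(2*m) - 84*sin(m)^2*cos(m) - 25*sin(m)^2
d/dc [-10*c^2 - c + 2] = -20*c - 1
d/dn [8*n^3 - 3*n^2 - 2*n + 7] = 24*n^2 - 6*n - 2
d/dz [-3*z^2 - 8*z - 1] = -6*z - 8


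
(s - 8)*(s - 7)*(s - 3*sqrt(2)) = s^3 - 15*s^2 - 3*sqrt(2)*s^2 + 56*s + 45*sqrt(2)*s - 168*sqrt(2)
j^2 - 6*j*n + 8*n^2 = (j - 4*n)*(j - 2*n)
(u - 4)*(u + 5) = u^2 + u - 20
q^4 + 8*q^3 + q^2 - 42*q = q*(q - 2)*(q + 3)*(q + 7)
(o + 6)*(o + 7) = o^2 + 13*o + 42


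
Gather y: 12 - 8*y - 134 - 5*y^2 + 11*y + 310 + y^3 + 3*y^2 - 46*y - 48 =y^3 - 2*y^2 - 43*y + 140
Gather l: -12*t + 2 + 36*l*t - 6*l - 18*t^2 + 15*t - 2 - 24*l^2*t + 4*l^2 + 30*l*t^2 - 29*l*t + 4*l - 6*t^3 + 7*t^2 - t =l^2*(4 - 24*t) + l*(30*t^2 + 7*t - 2) - 6*t^3 - 11*t^2 + 2*t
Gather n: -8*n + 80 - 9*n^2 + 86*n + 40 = -9*n^2 + 78*n + 120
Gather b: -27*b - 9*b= -36*b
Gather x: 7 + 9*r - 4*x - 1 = 9*r - 4*x + 6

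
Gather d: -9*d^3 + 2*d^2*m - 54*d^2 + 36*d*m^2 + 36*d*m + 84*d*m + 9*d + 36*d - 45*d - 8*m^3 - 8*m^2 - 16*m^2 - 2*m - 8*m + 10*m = -9*d^3 + d^2*(2*m - 54) + d*(36*m^2 + 120*m) - 8*m^3 - 24*m^2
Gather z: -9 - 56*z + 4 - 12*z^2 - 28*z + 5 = -12*z^2 - 84*z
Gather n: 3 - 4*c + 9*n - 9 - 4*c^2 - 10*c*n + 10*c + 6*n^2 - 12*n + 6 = -4*c^2 + 6*c + 6*n^2 + n*(-10*c - 3)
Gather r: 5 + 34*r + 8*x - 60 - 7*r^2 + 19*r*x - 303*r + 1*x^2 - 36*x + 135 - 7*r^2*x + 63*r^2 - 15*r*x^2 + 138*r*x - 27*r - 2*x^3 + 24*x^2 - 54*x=r^2*(56 - 7*x) + r*(-15*x^2 + 157*x - 296) - 2*x^3 + 25*x^2 - 82*x + 80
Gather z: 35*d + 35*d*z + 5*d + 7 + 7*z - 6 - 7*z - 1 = 35*d*z + 40*d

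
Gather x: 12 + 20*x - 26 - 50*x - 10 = -30*x - 24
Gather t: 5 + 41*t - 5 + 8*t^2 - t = 8*t^2 + 40*t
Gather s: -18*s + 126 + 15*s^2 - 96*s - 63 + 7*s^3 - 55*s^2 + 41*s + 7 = 7*s^3 - 40*s^2 - 73*s + 70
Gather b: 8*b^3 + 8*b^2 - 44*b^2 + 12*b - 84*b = 8*b^3 - 36*b^2 - 72*b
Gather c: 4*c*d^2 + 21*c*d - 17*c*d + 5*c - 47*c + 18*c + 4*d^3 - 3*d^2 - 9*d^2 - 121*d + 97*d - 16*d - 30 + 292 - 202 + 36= c*(4*d^2 + 4*d - 24) + 4*d^3 - 12*d^2 - 40*d + 96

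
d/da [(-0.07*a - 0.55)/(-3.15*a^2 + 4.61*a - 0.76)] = (-0.2205*a^2 - 3.465*a + 2.5887)/(9.9225*a^4 - 29.043*a^3 + 26.0401*a^2 - 7.0072*a + 0.5776)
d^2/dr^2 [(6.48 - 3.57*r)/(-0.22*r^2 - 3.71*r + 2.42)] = ((0.44*r + 3.71)*(0.88*r + 7.42)*(3.57*r - 6.48) - (4.7124*r + 23.6382)*(0.22*r^2 + 3.71*r - 2.42))/(0.22*r^2 + 3.71*r - 2.42)^3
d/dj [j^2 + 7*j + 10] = 2*j + 7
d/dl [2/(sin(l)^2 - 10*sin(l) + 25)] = -4*cos(l)/(sin(l) - 5)^3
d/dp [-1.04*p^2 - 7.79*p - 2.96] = -2.08*p - 7.79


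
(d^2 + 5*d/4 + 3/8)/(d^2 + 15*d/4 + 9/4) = (d + 1/2)/(d + 3)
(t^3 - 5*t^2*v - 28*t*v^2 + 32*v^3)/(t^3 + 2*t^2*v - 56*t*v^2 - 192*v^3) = (t - v)/(t + 6*v)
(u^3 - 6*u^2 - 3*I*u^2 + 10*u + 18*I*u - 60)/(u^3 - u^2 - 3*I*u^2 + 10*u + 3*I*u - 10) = (u - 6)/(u - 1)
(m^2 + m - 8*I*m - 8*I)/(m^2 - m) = (m^2 + m - 8*I*m - 8*I)/(m*(m - 1))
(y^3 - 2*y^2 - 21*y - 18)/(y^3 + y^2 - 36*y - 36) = (y + 3)/(y + 6)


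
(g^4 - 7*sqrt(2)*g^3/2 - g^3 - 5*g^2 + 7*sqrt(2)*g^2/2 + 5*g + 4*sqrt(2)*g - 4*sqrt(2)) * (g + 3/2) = g^5 - 7*sqrt(2)*g^4/2 + g^4/2 - 13*g^3/2 - 7*sqrt(2)*g^3/4 - 5*g^2/2 + 37*sqrt(2)*g^2/4 + 2*sqrt(2)*g + 15*g/2 - 6*sqrt(2)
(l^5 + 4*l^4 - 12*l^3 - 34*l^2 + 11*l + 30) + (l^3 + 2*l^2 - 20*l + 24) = l^5 + 4*l^4 - 11*l^3 - 32*l^2 - 9*l + 54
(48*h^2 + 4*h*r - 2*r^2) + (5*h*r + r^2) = 48*h^2 + 9*h*r - r^2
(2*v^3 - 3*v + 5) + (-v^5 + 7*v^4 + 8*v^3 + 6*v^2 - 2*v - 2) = -v^5 + 7*v^4 + 10*v^3 + 6*v^2 - 5*v + 3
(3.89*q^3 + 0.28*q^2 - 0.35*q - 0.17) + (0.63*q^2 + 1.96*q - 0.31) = 3.89*q^3 + 0.91*q^2 + 1.61*q - 0.48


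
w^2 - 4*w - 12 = (w - 6)*(w + 2)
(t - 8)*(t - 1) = t^2 - 9*t + 8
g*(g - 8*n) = g^2 - 8*g*n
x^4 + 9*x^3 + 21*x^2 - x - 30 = (x - 1)*(x + 2)*(x + 3)*(x + 5)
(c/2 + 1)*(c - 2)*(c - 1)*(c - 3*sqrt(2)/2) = c^4/2 - 3*sqrt(2)*c^3/4 - c^3/2 - 2*c^2 + 3*sqrt(2)*c^2/4 + 2*c + 3*sqrt(2)*c - 3*sqrt(2)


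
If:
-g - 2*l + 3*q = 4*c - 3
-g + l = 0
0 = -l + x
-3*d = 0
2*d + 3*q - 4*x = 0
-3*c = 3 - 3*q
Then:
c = 15/13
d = 0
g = 21/13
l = 21/13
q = 28/13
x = 21/13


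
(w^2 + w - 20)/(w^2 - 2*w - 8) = (w + 5)/(w + 2)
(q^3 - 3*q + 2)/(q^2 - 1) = (q^2 + q - 2)/(q + 1)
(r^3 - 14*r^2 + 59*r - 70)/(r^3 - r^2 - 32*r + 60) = (r - 7)/(r + 6)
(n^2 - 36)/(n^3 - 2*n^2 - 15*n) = (36 - n^2)/(n*(-n^2 + 2*n + 15))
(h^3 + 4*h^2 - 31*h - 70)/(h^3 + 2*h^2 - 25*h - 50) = (h + 7)/(h + 5)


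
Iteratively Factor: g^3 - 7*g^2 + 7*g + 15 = (g - 3)*(g^2 - 4*g - 5) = (g - 5)*(g - 3)*(g + 1)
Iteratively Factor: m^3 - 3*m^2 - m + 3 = (m - 3)*(m^2 - 1) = (m - 3)*(m + 1)*(m - 1)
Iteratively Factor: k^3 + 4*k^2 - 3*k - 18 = (k + 3)*(k^2 + k - 6) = (k - 2)*(k + 3)*(k + 3)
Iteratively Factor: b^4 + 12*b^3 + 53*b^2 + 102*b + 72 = (b + 3)*(b^3 + 9*b^2 + 26*b + 24) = (b + 3)^2*(b^2 + 6*b + 8) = (b + 3)^2*(b + 4)*(b + 2)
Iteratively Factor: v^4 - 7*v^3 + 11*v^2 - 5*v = (v - 1)*(v^3 - 6*v^2 + 5*v) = (v - 1)^2*(v^2 - 5*v) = v*(v - 1)^2*(v - 5)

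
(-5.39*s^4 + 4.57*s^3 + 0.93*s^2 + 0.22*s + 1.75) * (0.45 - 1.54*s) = 8.3006*s^5 - 9.4633*s^4 + 0.6243*s^3 + 0.0797*s^2 - 2.596*s + 0.7875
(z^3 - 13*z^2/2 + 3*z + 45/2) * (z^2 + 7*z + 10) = z^5 + z^4/2 - 65*z^3/2 - 43*z^2/2 + 375*z/2 + 225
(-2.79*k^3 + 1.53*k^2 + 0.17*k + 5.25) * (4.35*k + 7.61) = -12.1365*k^4 - 14.5764*k^3 + 12.3828*k^2 + 24.1312*k + 39.9525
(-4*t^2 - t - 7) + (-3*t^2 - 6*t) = -7*t^2 - 7*t - 7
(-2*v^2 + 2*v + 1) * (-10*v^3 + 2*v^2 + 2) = 20*v^5 - 24*v^4 - 6*v^3 - 2*v^2 + 4*v + 2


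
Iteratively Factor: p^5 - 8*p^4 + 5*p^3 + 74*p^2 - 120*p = (p - 5)*(p^4 - 3*p^3 - 10*p^2 + 24*p) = (p - 5)*(p + 3)*(p^3 - 6*p^2 + 8*p) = p*(p - 5)*(p + 3)*(p^2 - 6*p + 8) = p*(p - 5)*(p - 4)*(p + 3)*(p - 2)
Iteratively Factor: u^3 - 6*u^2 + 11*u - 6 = (u - 2)*(u^2 - 4*u + 3) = (u - 2)*(u - 1)*(u - 3)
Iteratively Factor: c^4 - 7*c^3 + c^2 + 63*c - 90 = (c - 2)*(c^3 - 5*c^2 - 9*c + 45) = (c - 5)*(c - 2)*(c^2 - 9) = (c - 5)*(c - 2)*(c + 3)*(c - 3)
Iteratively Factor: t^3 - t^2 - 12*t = (t - 4)*(t^2 + 3*t) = (t - 4)*(t + 3)*(t)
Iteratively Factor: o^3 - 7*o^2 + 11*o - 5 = (o - 5)*(o^2 - 2*o + 1) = (o - 5)*(o - 1)*(o - 1)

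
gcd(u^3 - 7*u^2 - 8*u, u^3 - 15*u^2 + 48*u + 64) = u^2 - 7*u - 8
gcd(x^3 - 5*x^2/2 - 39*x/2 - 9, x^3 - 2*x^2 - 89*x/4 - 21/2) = x^2 - 11*x/2 - 3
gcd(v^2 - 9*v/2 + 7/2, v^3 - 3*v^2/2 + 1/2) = v - 1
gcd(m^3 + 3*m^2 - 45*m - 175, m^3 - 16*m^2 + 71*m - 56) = m - 7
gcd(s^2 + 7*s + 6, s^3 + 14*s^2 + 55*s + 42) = s^2 + 7*s + 6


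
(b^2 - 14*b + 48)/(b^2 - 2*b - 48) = (b - 6)/(b + 6)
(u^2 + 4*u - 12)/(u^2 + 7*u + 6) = (u - 2)/(u + 1)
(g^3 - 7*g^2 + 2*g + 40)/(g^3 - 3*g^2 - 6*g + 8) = (g - 5)/(g - 1)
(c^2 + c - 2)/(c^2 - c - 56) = (-c^2 - c + 2)/(-c^2 + c + 56)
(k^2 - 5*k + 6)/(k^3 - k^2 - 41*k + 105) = (k - 2)/(k^2 + 2*k - 35)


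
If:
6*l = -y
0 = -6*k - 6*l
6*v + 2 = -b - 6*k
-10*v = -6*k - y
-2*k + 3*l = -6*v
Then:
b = -2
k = 0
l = 0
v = 0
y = 0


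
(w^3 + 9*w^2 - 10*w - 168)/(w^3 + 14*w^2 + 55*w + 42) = (w - 4)/(w + 1)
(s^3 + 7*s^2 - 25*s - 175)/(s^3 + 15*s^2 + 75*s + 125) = (s^2 + 2*s - 35)/(s^2 + 10*s + 25)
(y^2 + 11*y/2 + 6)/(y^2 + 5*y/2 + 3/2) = (y + 4)/(y + 1)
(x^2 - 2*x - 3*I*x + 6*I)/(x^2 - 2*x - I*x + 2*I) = (x - 3*I)/(x - I)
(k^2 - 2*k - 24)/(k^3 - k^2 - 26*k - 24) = 1/(k + 1)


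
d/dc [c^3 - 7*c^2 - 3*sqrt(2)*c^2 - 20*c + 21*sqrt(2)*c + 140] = 3*c^2 - 14*c - 6*sqrt(2)*c - 20 + 21*sqrt(2)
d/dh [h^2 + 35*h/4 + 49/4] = 2*h + 35/4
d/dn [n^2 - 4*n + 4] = 2*n - 4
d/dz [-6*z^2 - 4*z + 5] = -12*z - 4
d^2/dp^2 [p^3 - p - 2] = 6*p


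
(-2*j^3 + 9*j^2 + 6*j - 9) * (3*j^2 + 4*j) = -6*j^5 + 19*j^4 + 54*j^3 - 3*j^2 - 36*j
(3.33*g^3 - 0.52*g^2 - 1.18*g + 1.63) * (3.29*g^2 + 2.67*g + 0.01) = 10.9557*g^5 + 7.1803*g^4 - 5.2373*g^3 + 2.2069*g^2 + 4.3403*g + 0.0163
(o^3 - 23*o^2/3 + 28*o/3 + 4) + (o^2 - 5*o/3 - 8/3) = o^3 - 20*o^2/3 + 23*o/3 + 4/3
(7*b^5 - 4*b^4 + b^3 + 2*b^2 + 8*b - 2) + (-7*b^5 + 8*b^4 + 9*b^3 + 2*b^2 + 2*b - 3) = 4*b^4 + 10*b^3 + 4*b^2 + 10*b - 5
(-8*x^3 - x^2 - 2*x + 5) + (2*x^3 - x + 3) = -6*x^3 - x^2 - 3*x + 8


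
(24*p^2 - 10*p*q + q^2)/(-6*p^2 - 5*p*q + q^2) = (-4*p + q)/(p + q)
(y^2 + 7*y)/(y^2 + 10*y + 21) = y/(y + 3)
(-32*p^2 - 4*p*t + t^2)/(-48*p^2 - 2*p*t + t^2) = (4*p + t)/(6*p + t)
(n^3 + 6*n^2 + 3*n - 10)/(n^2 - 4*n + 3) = (n^2 + 7*n + 10)/(n - 3)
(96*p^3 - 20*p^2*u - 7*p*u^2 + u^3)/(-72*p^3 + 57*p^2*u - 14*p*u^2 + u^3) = (-4*p - u)/(3*p - u)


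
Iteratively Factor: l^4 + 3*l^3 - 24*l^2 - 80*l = (l - 5)*(l^3 + 8*l^2 + 16*l) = (l - 5)*(l + 4)*(l^2 + 4*l) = (l - 5)*(l + 4)^2*(l)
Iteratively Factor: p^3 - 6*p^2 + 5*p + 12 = (p - 4)*(p^2 - 2*p - 3) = (p - 4)*(p + 1)*(p - 3)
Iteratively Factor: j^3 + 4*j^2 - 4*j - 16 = (j - 2)*(j^2 + 6*j + 8) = (j - 2)*(j + 2)*(j + 4)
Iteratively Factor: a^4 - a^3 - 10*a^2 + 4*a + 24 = (a - 2)*(a^3 + a^2 - 8*a - 12) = (a - 3)*(a - 2)*(a^2 + 4*a + 4) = (a - 3)*(a - 2)*(a + 2)*(a + 2)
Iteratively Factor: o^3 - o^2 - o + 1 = (o - 1)*(o^2 - 1) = (o - 1)*(o + 1)*(o - 1)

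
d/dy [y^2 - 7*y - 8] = 2*y - 7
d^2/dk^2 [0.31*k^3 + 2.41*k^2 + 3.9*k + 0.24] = 1.86*k + 4.82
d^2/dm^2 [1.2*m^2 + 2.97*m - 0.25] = 2.40000000000000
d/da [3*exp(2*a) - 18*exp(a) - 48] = 6*(exp(a) - 3)*exp(a)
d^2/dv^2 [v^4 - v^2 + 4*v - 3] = 12*v^2 - 2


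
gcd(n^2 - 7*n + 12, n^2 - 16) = n - 4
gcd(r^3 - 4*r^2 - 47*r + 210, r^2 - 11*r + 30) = r^2 - 11*r + 30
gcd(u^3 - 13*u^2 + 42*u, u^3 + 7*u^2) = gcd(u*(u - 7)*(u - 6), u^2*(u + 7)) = u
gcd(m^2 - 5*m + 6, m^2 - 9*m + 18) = m - 3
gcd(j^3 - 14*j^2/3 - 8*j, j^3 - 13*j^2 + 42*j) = j^2 - 6*j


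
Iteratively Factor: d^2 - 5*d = (d)*(d - 5)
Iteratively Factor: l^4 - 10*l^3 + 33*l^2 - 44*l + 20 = (l - 5)*(l^3 - 5*l^2 + 8*l - 4) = (l - 5)*(l - 2)*(l^2 - 3*l + 2) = (l - 5)*(l - 2)^2*(l - 1)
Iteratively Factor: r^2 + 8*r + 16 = (r + 4)*(r + 4)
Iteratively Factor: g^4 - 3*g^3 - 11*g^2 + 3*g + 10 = (g + 1)*(g^3 - 4*g^2 - 7*g + 10) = (g + 1)*(g + 2)*(g^2 - 6*g + 5) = (g - 1)*(g + 1)*(g + 2)*(g - 5)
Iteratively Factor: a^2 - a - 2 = (a + 1)*(a - 2)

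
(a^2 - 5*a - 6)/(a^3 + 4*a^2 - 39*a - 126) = (a + 1)/(a^2 + 10*a + 21)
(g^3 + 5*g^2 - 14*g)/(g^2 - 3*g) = (g^2 + 5*g - 14)/(g - 3)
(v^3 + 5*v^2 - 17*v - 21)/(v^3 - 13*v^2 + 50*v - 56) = (v^3 + 5*v^2 - 17*v - 21)/(v^3 - 13*v^2 + 50*v - 56)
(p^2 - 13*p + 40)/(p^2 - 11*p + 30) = (p - 8)/(p - 6)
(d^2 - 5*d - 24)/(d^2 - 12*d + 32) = (d + 3)/(d - 4)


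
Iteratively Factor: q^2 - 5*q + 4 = (q - 1)*(q - 4)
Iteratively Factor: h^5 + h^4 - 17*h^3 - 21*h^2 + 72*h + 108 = (h + 2)*(h^4 - h^3 - 15*h^2 + 9*h + 54) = (h + 2)^2*(h^3 - 3*h^2 - 9*h + 27) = (h + 2)^2*(h + 3)*(h^2 - 6*h + 9) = (h - 3)*(h + 2)^2*(h + 3)*(h - 3)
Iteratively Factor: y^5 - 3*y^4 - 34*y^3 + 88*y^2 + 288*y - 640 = (y + 4)*(y^4 - 7*y^3 - 6*y^2 + 112*y - 160) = (y - 4)*(y + 4)*(y^3 - 3*y^2 - 18*y + 40) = (y - 4)*(y - 2)*(y + 4)*(y^2 - y - 20) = (y - 5)*(y - 4)*(y - 2)*(y + 4)*(y + 4)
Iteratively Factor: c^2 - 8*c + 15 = (c - 5)*(c - 3)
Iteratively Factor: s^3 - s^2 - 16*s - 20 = (s + 2)*(s^2 - 3*s - 10) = (s - 5)*(s + 2)*(s + 2)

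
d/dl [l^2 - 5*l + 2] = 2*l - 5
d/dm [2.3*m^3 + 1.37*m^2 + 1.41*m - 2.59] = 6.9*m^2 + 2.74*m + 1.41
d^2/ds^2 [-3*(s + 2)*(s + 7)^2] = -18*s - 96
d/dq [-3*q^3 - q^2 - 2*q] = -9*q^2 - 2*q - 2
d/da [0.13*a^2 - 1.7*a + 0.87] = 0.26*a - 1.7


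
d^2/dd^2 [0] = 0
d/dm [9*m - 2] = 9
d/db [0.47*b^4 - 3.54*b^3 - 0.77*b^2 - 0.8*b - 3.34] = 1.88*b^3 - 10.62*b^2 - 1.54*b - 0.8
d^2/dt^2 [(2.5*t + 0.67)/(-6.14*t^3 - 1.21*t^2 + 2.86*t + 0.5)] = (-565.494*t^5 - 414.545784*t^4 - 174.765668*t^3 - 27.392874*t^2 - 7.50478799999999*t - 4.621364)/(231.475544*t^9 + 136.849548*t^8 - 296.493846*t^7 - 182.266343*t^6 + 115.818054*t^5 + 80.176998*t^4 - 8.406856*t^3 - 11.3619*t^2 - 2.145*t - 0.125)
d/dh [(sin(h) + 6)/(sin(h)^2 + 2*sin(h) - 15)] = -(sin(h)^2 + 12*sin(h) + 27)*cos(h)/(sin(h)^2 + 2*sin(h) - 15)^2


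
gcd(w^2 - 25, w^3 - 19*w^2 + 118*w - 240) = w - 5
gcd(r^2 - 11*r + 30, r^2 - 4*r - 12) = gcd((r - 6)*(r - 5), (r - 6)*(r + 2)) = r - 6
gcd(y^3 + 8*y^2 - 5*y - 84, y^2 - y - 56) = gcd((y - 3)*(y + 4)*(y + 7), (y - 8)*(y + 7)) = y + 7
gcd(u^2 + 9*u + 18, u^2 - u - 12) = u + 3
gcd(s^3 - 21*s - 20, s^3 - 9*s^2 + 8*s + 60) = s - 5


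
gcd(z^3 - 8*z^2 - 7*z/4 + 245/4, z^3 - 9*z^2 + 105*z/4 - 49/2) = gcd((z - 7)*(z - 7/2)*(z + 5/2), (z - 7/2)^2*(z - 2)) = z - 7/2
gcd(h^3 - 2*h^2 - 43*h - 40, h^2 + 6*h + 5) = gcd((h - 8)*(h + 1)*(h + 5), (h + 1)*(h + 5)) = h^2 + 6*h + 5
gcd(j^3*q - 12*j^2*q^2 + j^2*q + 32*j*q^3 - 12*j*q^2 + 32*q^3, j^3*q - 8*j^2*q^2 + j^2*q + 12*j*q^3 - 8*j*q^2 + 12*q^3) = j*q + q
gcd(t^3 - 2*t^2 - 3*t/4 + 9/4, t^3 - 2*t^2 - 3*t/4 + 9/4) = t^3 - 2*t^2 - 3*t/4 + 9/4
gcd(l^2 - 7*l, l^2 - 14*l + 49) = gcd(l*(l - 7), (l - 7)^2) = l - 7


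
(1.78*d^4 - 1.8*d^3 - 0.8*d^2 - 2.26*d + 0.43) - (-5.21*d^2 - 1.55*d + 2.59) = 1.78*d^4 - 1.8*d^3 + 4.41*d^2 - 0.71*d - 2.16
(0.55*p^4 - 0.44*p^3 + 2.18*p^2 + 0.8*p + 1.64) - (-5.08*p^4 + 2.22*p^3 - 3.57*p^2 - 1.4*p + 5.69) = 5.63*p^4 - 2.66*p^3 + 5.75*p^2 + 2.2*p - 4.05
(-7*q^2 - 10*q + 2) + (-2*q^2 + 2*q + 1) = -9*q^2 - 8*q + 3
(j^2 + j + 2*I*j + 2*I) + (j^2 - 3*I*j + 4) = 2*j^2 + j - I*j + 4 + 2*I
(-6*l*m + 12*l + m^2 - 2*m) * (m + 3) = -6*l*m^2 - 6*l*m + 36*l + m^3 + m^2 - 6*m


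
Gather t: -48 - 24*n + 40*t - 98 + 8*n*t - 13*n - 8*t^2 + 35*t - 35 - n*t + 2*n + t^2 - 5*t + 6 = -35*n - 7*t^2 + t*(7*n + 70) - 175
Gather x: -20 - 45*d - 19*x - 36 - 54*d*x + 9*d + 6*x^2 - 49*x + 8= -36*d + 6*x^2 + x*(-54*d - 68) - 48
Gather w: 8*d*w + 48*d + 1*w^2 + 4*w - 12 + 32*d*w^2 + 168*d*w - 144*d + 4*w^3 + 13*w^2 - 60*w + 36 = -96*d + 4*w^3 + w^2*(32*d + 14) + w*(176*d - 56) + 24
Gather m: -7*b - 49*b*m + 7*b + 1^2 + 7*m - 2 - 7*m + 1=-49*b*m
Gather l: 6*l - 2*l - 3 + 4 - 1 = 4*l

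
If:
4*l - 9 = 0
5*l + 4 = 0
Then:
No Solution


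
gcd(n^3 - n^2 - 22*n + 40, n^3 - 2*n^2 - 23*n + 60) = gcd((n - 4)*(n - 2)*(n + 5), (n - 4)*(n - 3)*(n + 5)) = n^2 + n - 20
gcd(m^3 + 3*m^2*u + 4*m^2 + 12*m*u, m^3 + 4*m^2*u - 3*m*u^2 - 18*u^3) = m + 3*u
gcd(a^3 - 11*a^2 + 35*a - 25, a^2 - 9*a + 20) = a - 5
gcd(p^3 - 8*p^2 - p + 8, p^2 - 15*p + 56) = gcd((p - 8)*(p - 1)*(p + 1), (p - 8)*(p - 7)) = p - 8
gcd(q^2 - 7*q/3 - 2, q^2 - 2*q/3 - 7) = q - 3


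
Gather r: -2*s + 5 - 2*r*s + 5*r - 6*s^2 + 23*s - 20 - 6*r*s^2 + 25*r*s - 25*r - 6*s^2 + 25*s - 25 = r*(-6*s^2 + 23*s - 20) - 12*s^2 + 46*s - 40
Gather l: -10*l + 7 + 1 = 8 - 10*l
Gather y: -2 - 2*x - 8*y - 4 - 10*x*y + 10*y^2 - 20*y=-2*x + 10*y^2 + y*(-10*x - 28) - 6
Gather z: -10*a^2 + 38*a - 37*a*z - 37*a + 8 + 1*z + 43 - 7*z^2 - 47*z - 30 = -10*a^2 + a - 7*z^2 + z*(-37*a - 46) + 21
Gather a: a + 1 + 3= a + 4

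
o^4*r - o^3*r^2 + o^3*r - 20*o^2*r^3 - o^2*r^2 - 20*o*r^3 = o*(o - 5*r)*(o + 4*r)*(o*r + r)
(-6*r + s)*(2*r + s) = -12*r^2 - 4*r*s + s^2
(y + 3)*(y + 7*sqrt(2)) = y^2 + 3*y + 7*sqrt(2)*y + 21*sqrt(2)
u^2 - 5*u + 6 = (u - 3)*(u - 2)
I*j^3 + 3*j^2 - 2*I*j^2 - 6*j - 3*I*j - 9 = (j - 3)*(j - 3*I)*(I*j + I)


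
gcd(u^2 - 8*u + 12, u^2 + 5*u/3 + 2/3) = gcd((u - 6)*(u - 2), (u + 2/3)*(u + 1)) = 1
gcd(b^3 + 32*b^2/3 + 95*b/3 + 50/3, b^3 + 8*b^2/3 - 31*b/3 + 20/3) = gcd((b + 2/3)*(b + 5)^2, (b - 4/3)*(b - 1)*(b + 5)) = b + 5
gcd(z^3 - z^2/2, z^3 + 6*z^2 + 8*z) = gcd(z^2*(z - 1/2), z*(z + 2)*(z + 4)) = z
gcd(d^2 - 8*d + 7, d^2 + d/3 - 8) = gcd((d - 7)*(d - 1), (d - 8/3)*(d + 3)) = 1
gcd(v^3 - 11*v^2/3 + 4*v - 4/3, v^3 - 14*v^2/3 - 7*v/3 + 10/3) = v - 2/3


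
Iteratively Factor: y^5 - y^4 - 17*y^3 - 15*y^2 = (y + 1)*(y^4 - 2*y^3 - 15*y^2) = (y - 5)*(y + 1)*(y^3 + 3*y^2) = y*(y - 5)*(y + 1)*(y^2 + 3*y) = y^2*(y - 5)*(y + 1)*(y + 3)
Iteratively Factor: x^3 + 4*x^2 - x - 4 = (x + 1)*(x^2 + 3*x - 4) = (x + 1)*(x + 4)*(x - 1)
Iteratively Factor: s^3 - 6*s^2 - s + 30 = (s + 2)*(s^2 - 8*s + 15) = (s - 5)*(s + 2)*(s - 3)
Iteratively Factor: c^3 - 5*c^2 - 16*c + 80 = (c - 5)*(c^2 - 16) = (c - 5)*(c + 4)*(c - 4)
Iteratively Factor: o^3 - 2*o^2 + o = (o)*(o^2 - 2*o + 1) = o*(o - 1)*(o - 1)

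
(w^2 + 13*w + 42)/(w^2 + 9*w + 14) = (w + 6)/(w + 2)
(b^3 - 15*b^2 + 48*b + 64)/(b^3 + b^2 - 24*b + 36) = (b^3 - 15*b^2 + 48*b + 64)/(b^3 + b^2 - 24*b + 36)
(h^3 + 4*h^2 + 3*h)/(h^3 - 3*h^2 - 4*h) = (h + 3)/(h - 4)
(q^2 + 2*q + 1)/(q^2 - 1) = (q + 1)/(q - 1)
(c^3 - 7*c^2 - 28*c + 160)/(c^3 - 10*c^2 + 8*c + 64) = (c + 5)/(c + 2)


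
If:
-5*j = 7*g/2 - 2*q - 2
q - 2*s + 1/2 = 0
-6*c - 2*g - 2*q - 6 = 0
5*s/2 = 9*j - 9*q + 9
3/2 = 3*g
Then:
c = -214/133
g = 1/2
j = 309/532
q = 353/266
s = 243/266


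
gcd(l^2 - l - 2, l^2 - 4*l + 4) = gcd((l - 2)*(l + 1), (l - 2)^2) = l - 2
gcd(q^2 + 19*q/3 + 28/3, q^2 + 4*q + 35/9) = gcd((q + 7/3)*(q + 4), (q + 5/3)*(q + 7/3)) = q + 7/3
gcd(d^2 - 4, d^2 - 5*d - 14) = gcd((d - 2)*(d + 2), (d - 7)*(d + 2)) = d + 2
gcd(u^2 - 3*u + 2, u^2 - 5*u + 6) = u - 2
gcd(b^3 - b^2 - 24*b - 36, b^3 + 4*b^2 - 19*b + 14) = 1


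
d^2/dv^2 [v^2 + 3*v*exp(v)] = 3*v*exp(v) + 6*exp(v) + 2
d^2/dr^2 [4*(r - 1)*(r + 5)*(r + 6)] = 24*r + 80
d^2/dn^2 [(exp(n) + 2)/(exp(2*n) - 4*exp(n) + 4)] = (exp(2*n) + 16*exp(n) + 12)*exp(n)/(exp(4*n) - 8*exp(3*n) + 24*exp(2*n) - 32*exp(n) + 16)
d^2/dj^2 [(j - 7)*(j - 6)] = 2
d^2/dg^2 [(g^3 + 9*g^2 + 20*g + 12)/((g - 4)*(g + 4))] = 24*(3*g^3 + 39*g^2 + 144*g + 208)/(g^6 - 48*g^4 + 768*g^2 - 4096)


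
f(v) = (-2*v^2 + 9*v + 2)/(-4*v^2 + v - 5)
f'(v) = (9 - 4*v)/(-4*v^2 + v - 5) + (8*v - 1)*(-2*v^2 + 9*v + 2)/(-4*v^2 + v - 5)^2 = (34*v^2 + 36*v - 47)/(16*v^4 - 8*v^3 + 41*v^2 - 10*v + 25)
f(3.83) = -0.12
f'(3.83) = 0.16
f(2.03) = -0.62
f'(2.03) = 0.44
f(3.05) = -0.28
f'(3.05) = 0.25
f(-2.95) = 0.98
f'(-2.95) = 0.08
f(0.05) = -0.49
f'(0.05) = -1.83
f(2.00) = -0.63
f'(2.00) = 0.45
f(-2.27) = 1.03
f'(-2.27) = 0.06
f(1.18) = -1.05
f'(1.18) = 0.49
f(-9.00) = 0.71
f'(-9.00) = 0.02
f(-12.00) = 0.66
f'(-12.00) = 0.01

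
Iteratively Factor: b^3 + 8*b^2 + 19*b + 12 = (b + 3)*(b^2 + 5*b + 4) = (b + 1)*(b + 3)*(b + 4)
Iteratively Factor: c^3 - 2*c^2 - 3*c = (c + 1)*(c^2 - 3*c) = c*(c + 1)*(c - 3)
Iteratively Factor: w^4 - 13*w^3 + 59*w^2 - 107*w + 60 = (w - 4)*(w^3 - 9*w^2 + 23*w - 15) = (w - 4)*(w - 3)*(w^2 - 6*w + 5) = (w - 4)*(w - 3)*(w - 1)*(w - 5)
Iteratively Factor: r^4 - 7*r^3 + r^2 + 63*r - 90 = (r - 2)*(r^3 - 5*r^2 - 9*r + 45) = (r - 2)*(r + 3)*(r^2 - 8*r + 15) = (r - 3)*(r - 2)*(r + 3)*(r - 5)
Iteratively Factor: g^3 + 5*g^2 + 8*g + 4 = (g + 2)*(g^2 + 3*g + 2) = (g + 2)^2*(g + 1)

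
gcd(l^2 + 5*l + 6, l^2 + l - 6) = l + 3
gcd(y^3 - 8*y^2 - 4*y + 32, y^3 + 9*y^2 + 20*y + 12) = y + 2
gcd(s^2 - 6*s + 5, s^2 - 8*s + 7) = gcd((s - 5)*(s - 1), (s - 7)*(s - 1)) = s - 1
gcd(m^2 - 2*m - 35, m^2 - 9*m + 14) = m - 7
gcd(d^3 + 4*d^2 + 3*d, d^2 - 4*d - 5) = d + 1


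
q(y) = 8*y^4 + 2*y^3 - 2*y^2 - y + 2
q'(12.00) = 56111.00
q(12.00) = 169046.00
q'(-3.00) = -799.00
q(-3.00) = 581.00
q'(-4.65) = -3070.09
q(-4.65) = 3502.58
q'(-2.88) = -704.13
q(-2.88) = 490.89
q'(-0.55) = -2.31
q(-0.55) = 2.34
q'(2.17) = 345.56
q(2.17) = 188.24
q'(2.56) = 564.95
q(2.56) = 363.48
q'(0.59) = 5.30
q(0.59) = 2.09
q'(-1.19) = -41.67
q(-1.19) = 13.03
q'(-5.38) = -4788.88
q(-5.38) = 6340.28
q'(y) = 32*y^3 + 6*y^2 - 4*y - 1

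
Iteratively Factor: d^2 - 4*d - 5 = (d - 5)*(d + 1)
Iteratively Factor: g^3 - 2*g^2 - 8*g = (g)*(g^2 - 2*g - 8) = g*(g + 2)*(g - 4)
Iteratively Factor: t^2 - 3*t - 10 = (t - 5)*(t + 2)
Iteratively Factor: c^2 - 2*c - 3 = (c + 1)*(c - 3)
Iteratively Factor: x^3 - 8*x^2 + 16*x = (x - 4)*(x^2 - 4*x) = x*(x - 4)*(x - 4)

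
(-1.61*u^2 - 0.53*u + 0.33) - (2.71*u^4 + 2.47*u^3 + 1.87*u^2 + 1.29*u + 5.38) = -2.71*u^4 - 2.47*u^3 - 3.48*u^2 - 1.82*u - 5.05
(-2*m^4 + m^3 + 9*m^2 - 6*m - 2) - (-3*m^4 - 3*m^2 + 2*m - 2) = m^4 + m^3 + 12*m^2 - 8*m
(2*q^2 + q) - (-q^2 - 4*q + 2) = 3*q^2 + 5*q - 2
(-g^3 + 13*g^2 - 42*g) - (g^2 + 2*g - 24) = -g^3 + 12*g^2 - 44*g + 24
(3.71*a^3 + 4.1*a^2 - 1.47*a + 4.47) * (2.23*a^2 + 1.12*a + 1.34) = 8.2733*a^5 + 13.2982*a^4 + 6.2853*a^3 + 13.8157*a^2 + 3.0366*a + 5.9898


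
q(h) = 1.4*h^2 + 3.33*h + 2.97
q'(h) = 2.8*h + 3.33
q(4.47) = 45.83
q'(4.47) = 15.85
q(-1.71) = 1.37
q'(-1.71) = -1.46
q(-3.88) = 11.13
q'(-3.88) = -7.53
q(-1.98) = 1.87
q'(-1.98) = -2.21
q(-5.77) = 30.37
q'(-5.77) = -12.83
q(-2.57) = 3.66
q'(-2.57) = -3.87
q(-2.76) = 4.44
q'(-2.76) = -4.40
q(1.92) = 14.52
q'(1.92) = 8.71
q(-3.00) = 5.58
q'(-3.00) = -5.07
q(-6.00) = 33.39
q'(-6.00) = -13.47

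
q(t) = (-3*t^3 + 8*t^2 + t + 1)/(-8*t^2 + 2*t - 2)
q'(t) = (16*t - 2)*(-3*t^3 + 8*t^2 + t + 1)/(-8*t^2 + 2*t - 2)^2 + (-9*t^2 + 16*t + 1)/(-8*t^2 + 2*t - 2) = (12*t^4 - 6*t^3 + 21*t^2 - 8*t - 2)/(2*(16*t^4 - 8*t^3 + 9*t^2 - 2*t + 1))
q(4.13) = 0.54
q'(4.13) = 0.40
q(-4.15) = -2.36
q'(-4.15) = 0.40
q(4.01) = 0.49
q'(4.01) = 0.40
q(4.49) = 0.68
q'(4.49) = 0.40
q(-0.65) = -0.68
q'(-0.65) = 0.71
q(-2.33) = -1.60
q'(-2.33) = 0.45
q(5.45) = 1.06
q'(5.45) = 0.39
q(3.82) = 0.41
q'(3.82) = 0.40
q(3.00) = 0.07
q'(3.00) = 0.42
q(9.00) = 2.42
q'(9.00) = 0.38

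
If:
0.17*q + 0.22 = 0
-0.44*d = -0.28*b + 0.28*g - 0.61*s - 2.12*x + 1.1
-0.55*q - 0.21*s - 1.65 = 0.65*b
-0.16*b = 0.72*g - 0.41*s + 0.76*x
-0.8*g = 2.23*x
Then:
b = 0.872609130289903*x - 1.28182762608542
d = 3.4028668474145*x - 4.00920281474802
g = -2.7875*x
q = -1.29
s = -2.70093302232589*x - 0.500225415057726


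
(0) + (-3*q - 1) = -3*q - 1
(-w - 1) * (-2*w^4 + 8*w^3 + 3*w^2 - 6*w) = 2*w^5 - 6*w^4 - 11*w^3 + 3*w^2 + 6*w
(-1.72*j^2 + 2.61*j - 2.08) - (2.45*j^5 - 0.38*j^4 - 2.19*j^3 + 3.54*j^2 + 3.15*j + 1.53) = -2.45*j^5 + 0.38*j^4 + 2.19*j^3 - 5.26*j^2 - 0.54*j - 3.61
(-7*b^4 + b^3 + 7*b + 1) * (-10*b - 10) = 70*b^5 + 60*b^4 - 10*b^3 - 70*b^2 - 80*b - 10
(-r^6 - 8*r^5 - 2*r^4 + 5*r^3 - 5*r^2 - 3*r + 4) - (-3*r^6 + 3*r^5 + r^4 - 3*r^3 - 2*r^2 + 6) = 2*r^6 - 11*r^5 - 3*r^4 + 8*r^3 - 3*r^2 - 3*r - 2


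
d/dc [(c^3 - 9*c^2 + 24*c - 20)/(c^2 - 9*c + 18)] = (c^4 - 18*c^3 + 111*c^2 - 284*c + 252)/(c^4 - 18*c^3 + 117*c^2 - 324*c + 324)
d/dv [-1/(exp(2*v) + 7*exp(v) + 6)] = (2*exp(v) + 7)*exp(v)/(exp(2*v) + 7*exp(v) + 6)^2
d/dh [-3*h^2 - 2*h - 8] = -6*h - 2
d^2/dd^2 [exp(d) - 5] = exp(d)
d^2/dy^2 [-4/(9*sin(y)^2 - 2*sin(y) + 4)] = 8*(162*sin(y)^4 - 27*sin(y)^3 - 313*sin(y)^2 + 58*sin(y) + 32)/(9*sin(y)^2 - 2*sin(y) + 4)^3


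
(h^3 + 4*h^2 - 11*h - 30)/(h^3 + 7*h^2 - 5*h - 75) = (h + 2)/(h + 5)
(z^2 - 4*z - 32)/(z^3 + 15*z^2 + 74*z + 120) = (z - 8)/(z^2 + 11*z + 30)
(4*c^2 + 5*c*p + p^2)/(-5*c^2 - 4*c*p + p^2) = (4*c + p)/(-5*c + p)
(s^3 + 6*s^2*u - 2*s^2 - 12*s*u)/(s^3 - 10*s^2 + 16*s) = (s + 6*u)/(s - 8)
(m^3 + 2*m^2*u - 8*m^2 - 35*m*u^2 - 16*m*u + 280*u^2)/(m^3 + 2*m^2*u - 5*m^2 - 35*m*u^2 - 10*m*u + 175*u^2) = (m - 8)/(m - 5)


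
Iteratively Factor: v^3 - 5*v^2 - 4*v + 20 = (v + 2)*(v^2 - 7*v + 10) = (v - 2)*(v + 2)*(v - 5)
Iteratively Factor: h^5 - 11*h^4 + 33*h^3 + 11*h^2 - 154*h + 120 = (h + 2)*(h^4 - 13*h^3 + 59*h^2 - 107*h + 60) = (h - 3)*(h + 2)*(h^3 - 10*h^2 + 29*h - 20) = (h - 5)*(h - 3)*(h + 2)*(h^2 - 5*h + 4) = (h - 5)*(h - 3)*(h - 1)*(h + 2)*(h - 4)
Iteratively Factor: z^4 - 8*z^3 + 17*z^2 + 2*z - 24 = (z - 2)*(z^3 - 6*z^2 + 5*z + 12) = (z - 3)*(z - 2)*(z^2 - 3*z - 4) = (z - 3)*(z - 2)*(z + 1)*(z - 4)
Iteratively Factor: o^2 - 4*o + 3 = (o - 3)*(o - 1)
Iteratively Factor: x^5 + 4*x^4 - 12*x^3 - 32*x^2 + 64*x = (x - 2)*(x^4 + 6*x^3 - 32*x) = x*(x - 2)*(x^3 + 6*x^2 - 32) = x*(x - 2)^2*(x^2 + 8*x + 16) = x*(x - 2)^2*(x + 4)*(x + 4)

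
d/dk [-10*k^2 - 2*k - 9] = -20*k - 2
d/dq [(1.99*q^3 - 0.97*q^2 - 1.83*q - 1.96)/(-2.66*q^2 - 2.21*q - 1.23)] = (-5.2934*q^4 - 8.7958*q^3 - 10.0672*q^2 - 8.041*q - 2.0807)/(7.0756*q^4 + 11.7572*q^3 + 11.4277*q^2 + 5.4366*q + 1.5129)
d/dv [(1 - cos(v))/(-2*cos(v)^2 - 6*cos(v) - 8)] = (cos(v)^2 - 2*cos(v) - 7)*sin(v)/(2*(cos(v)^2 + 3*cos(v) + 4)^2)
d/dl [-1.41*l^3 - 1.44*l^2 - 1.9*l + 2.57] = -4.23*l^2 - 2.88*l - 1.9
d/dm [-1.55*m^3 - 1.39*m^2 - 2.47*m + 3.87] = -4.65*m^2 - 2.78*m - 2.47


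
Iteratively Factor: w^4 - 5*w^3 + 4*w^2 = (w - 4)*(w^3 - w^2) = w*(w - 4)*(w^2 - w) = w^2*(w - 4)*(w - 1)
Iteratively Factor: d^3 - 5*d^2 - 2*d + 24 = (d + 2)*(d^2 - 7*d + 12) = (d - 3)*(d + 2)*(d - 4)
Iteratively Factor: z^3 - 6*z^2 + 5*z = (z - 5)*(z^2 - z) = z*(z - 5)*(z - 1)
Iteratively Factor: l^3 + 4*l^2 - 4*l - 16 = (l - 2)*(l^2 + 6*l + 8) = (l - 2)*(l + 2)*(l + 4)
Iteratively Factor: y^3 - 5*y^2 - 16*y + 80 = (y - 5)*(y^2 - 16) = (y - 5)*(y - 4)*(y + 4)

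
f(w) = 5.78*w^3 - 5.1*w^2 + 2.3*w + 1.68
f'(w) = 17.34*w^2 - 10.2*w + 2.3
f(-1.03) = -12.42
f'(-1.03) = 31.20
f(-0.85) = -7.51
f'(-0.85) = 23.50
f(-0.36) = -0.08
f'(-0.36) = 8.22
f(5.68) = 909.39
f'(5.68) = 503.79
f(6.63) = 1477.24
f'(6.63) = 696.89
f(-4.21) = -529.69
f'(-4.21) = 352.58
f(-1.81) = -53.47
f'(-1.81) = 77.57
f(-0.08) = 1.46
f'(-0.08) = 3.23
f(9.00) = 3822.90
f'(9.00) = 1315.04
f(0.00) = 1.68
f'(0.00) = 2.30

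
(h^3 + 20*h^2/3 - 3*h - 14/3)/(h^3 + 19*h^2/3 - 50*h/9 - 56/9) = 3*(h - 1)/(3*h - 4)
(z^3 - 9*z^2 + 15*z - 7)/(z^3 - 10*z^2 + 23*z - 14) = (z - 1)/(z - 2)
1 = 1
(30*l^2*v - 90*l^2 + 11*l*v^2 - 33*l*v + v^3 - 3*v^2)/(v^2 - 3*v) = 30*l^2/v + 11*l + v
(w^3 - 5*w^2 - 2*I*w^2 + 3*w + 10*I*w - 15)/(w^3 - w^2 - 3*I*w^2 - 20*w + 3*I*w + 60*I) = (w + I)/(w + 4)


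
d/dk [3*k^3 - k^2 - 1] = k*(9*k - 2)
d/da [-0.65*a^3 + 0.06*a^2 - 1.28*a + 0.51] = -1.95*a^2 + 0.12*a - 1.28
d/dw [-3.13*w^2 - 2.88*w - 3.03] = -6.26*w - 2.88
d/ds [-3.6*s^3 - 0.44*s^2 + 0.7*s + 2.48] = -10.8*s^2 - 0.88*s + 0.7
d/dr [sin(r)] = cos(r)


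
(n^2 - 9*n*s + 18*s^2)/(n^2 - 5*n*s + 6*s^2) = (-n + 6*s)/(-n + 2*s)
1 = 1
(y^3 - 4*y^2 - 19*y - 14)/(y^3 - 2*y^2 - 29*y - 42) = (y + 1)/(y + 3)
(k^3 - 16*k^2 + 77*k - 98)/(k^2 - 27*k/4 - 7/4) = 4*(k^2 - 9*k + 14)/(4*k + 1)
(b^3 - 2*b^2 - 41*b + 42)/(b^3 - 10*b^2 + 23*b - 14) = (b + 6)/(b - 2)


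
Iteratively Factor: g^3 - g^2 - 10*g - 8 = (g + 2)*(g^2 - 3*g - 4) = (g + 1)*(g + 2)*(g - 4)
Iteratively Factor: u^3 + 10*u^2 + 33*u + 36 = (u + 4)*(u^2 + 6*u + 9) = (u + 3)*(u + 4)*(u + 3)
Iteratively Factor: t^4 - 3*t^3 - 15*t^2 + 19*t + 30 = (t - 5)*(t^3 + 2*t^2 - 5*t - 6) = (t - 5)*(t - 2)*(t^2 + 4*t + 3) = (t - 5)*(t - 2)*(t + 3)*(t + 1)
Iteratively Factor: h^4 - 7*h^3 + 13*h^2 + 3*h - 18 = (h + 1)*(h^3 - 8*h^2 + 21*h - 18) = (h - 3)*(h + 1)*(h^2 - 5*h + 6) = (h - 3)*(h - 2)*(h + 1)*(h - 3)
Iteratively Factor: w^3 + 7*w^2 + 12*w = (w + 4)*(w^2 + 3*w) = (w + 3)*(w + 4)*(w)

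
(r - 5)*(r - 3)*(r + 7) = r^3 - r^2 - 41*r + 105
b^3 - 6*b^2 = b^2*(b - 6)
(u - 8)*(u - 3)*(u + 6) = u^3 - 5*u^2 - 42*u + 144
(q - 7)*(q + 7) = q^2 - 49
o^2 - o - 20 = (o - 5)*(o + 4)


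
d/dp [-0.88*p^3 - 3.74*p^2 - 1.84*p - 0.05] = -2.64*p^2 - 7.48*p - 1.84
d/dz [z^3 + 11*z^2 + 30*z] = 3*z^2 + 22*z + 30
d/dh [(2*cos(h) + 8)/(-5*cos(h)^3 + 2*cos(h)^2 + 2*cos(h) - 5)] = 2*(-6*sin(h) + 22*sin(2*h) - 58*sin(3*h) - 5*sin(4*h))/((cos(h) + 1)^2*(14*cos(h) - 5*cos(2*h) - 15)^2)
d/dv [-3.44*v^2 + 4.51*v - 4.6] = 4.51 - 6.88*v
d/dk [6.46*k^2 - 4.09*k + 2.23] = 12.92*k - 4.09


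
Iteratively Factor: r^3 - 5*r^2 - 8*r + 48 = (r + 3)*(r^2 - 8*r + 16) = (r - 4)*(r + 3)*(r - 4)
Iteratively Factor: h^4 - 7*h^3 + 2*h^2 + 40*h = (h - 4)*(h^3 - 3*h^2 - 10*h) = (h - 5)*(h - 4)*(h^2 + 2*h) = (h - 5)*(h - 4)*(h + 2)*(h)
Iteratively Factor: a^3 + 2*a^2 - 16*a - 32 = (a + 4)*(a^2 - 2*a - 8) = (a + 2)*(a + 4)*(a - 4)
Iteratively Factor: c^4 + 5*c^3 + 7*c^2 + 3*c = (c + 1)*(c^3 + 4*c^2 + 3*c) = (c + 1)*(c + 3)*(c^2 + c) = (c + 1)^2*(c + 3)*(c)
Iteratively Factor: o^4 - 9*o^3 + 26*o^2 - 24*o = (o - 3)*(o^3 - 6*o^2 + 8*o) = o*(o - 3)*(o^2 - 6*o + 8) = o*(o - 3)*(o - 2)*(o - 4)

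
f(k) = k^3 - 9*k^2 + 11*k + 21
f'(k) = 3*k^2 - 18*k + 11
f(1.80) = 17.47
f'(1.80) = -11.68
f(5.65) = -23.79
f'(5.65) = 5.07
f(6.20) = -18.43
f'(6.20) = 14.72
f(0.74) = 24.62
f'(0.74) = -0.68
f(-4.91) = -368.35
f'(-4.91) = 171.70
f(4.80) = -22.97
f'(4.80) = -6.28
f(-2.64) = -89.17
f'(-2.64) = 79.43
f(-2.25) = -60.70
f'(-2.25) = 66.69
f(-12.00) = -3135.00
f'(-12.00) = 659.00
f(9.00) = 120.00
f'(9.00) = 92.00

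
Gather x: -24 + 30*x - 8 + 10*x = 40*x - 32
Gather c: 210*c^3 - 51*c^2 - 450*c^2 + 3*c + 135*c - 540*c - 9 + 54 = 210*c^3 - 501*c^2 - 402*c + 45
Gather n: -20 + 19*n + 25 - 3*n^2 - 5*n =-3*n^2 + 14*n + 5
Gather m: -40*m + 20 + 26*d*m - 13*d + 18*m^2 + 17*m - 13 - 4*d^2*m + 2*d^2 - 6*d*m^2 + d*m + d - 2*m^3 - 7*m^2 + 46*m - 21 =2*d^2 - 12*d - 2*m^3 + m^2*(11 - 6*d) + m*(-4*d^2 + 27*d + 23) - 14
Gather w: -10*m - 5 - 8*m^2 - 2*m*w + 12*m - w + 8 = -8*m^2 + 2*m + w*(-2*m - 1) + 3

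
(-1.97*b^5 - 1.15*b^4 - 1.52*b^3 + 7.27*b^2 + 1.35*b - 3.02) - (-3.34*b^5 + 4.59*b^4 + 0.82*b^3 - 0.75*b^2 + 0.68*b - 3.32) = 1.37*b^5 - 5.74*b^4 - 2.34*b^3 + 8.02*b^2 + 0.67*b + 0.3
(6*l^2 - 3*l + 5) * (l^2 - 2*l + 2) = 6*l^4 - 15*l^3 + 23*l^2 - 16*l + 10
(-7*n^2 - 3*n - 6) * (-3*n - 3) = 21*n^3 + 30*n^2 + 27*n + 18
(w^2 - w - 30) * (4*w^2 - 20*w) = 4*w^4 - 24*w^3 - 100*w^2 + 600*w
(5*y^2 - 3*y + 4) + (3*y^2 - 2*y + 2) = 8*y^2 - 5*y + 6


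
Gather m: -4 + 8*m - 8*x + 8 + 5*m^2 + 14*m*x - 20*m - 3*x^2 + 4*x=5*m^2 + m*(14*x - 12) - 3*x^2 - 4*x + 4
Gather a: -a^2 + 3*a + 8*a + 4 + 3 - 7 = -a^2 + 11*a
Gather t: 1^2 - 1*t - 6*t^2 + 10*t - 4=-6*t^2 + 9*t - 3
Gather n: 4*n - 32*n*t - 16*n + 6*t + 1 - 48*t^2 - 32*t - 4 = n*(-32*t - 12) - 48*t^2 - 26*t - 3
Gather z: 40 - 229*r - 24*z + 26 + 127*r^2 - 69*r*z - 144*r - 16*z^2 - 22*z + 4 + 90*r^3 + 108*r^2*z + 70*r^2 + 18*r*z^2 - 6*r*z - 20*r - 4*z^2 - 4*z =90*r^3 + 197*r^2 - 393*r + z^2*(18*r - 20) + z*(108*r^2 - 75*r - 50) + 70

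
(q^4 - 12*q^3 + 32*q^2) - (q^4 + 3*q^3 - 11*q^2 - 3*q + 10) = -15*q^3 + 43*q^2 + 3*q - 10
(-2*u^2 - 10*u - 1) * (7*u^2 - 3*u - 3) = -14*u^4 - 64*u^3 + 29*u^2 + 33*u + 3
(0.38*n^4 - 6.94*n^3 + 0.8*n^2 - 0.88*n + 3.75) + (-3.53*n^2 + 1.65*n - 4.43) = 0.38*n^4 - 6.94*n^3 - 2.73*n^2 + 0.77*n - 0.68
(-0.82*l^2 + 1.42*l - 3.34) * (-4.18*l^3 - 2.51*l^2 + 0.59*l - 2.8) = 3.4276*l^5 - 3.8774*l^4 + 9.9132*l^3 + 11.5172*l^2 - 5.9466*l + 9.352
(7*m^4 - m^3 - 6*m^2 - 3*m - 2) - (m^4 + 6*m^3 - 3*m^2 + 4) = 6*m^4 - 7*m^3 - 3*m^2 - 3*m - 6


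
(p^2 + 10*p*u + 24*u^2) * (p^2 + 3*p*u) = p^4 + 13*p^3*u + 54*p^2*u^2 + 72*p*u^3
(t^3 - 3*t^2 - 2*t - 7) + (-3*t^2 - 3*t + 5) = t^3 - 6*t^2 - 5*t - 2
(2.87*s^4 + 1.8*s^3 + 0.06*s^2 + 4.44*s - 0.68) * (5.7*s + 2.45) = 16.359*s^5 + 17.2915*s^4 + 4.752*s^3 + 25.455*s^2 + 7.002*s - 1.666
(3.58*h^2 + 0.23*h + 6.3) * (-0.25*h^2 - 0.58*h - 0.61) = -0.895*h^4 - 2.1339*h^3 - 3.8922*h^2 - 3.7943*h - 3.843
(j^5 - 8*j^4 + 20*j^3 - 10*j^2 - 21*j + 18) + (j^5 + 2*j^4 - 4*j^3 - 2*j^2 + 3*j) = 2*j^5 - 6*j^4 + 16*j^3 - 12*j^2 - 18*j + 18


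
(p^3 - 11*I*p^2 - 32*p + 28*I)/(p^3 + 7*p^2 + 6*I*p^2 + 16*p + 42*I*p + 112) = (p^2 - 9*I*p - 14)/(p^2 + p*(7 + 8*I) + 56*I)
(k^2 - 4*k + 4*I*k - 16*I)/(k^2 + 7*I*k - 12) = (k - 4)/(k + 3*I)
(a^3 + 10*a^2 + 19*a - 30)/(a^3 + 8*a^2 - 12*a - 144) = (a^2 + 4*a - 5)/(a^2 + 2*a - 24)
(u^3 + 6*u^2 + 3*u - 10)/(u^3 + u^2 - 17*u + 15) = (u + 2)/(u - 3)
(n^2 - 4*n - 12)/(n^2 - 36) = (n + 2)/(n + 6)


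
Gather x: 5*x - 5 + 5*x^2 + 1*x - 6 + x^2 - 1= 6*x^2 + 6*x - 12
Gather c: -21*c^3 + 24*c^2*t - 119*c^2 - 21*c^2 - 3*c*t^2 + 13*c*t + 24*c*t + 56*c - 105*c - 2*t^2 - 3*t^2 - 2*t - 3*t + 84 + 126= -21*c^3 + c^2*(24*t - 140) + c*(-3*t^2 + 37*t - 49) - 5*t^2 - 5*t + 210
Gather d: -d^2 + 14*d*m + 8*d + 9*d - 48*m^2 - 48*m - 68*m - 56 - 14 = -d^2 + d*(14*m + 17) - 48*m^2 - 116*m - 70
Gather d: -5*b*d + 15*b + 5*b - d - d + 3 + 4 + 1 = 20*b + d*(-5*b - 2) + 8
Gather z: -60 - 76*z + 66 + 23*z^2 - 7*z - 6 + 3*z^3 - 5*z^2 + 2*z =3*z^3 + 18*z^2 - 81*z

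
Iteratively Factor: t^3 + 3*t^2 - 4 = (t + 2)*(t^2 + t - 2) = (t - 1)*(t + 2)*(t + 2)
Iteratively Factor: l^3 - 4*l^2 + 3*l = (l)*(l^2 - 4*l + 3) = l*(l - 3)*(l - 1)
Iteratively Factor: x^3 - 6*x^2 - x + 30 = (x - 5)*(x^2 - x - 6) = (x - 5)*(x - 3)*(x + 2)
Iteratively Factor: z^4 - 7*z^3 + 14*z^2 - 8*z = (z - 2)*(z^3 - 5*z^2 + 4*z) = (z - 4)*(z - 2)*(z^2 - z) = (z - 4)*(z - 2)*(z - 1)*(z)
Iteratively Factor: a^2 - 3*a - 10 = (a - 5)*(a + 2)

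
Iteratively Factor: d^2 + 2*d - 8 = (d - 2)*(d + 4)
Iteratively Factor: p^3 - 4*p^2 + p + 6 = (p - 2)*(p^2 - 2*p - 3) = (p - 2)*(p + 1)*(p - 3)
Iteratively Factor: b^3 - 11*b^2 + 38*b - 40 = (b - 2)*(b^2 - 9*b + 20) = (b - 5)*(b - 2)*(b - 4)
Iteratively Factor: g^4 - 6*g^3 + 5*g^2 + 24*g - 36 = (g - 3)*(g^3 - 3*g^2 - 4*g + 12) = (g - 3)^2*(g^2 - 4) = (g - 3)^2*(g - 2)*(g + 2)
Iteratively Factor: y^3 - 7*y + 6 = (y - 1)*(y^2 + y - 6) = (y - 2)*(y - 1)*(y + 3)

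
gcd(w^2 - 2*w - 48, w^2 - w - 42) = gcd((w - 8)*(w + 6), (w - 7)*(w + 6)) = w + 6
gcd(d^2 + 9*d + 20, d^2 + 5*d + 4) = d + 4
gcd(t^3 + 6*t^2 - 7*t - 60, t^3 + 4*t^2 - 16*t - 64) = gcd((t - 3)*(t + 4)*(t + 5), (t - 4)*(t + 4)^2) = t + 4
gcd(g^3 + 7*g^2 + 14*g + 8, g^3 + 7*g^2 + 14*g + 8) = g^3 + 7*g^2 + 14*g + 8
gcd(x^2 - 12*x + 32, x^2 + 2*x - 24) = x - 4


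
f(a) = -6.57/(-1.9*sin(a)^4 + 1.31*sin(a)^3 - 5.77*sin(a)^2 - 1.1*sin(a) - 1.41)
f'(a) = -6.57*(7.6*sin(a)^3*cos(a) - 3.93*sin(a)^2*cos(a) + 11.54*sin(a)*cos(a) + 1.1*cos(a))/(-1.9*sin(a)^4 + 1.31*sin(a)^3 - 5.77*sin(a)^2 - 1.1*sin(a) - 1.41)^2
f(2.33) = 1.25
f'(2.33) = 1.68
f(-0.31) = 3.95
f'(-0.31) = 6.77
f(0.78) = 1.30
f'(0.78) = -1.82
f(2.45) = 1.48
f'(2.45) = 2.27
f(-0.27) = 4.21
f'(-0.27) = 6.24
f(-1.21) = 0.83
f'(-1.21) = 0.71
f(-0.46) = 2.92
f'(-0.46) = 6.37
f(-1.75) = 0.73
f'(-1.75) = -0.31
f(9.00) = 2.34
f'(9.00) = 4.35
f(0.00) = 4.66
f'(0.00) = -3.64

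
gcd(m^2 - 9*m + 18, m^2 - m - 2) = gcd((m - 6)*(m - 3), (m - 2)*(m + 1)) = 1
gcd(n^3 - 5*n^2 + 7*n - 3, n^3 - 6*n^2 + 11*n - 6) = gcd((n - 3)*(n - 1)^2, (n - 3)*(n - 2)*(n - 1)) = n^2 - 4*n + 3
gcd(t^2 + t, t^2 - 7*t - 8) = t + 1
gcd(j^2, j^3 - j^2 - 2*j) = j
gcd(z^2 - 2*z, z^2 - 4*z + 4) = z - 2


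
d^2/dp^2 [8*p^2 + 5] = 16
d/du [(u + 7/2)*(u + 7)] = 2*u + 21/2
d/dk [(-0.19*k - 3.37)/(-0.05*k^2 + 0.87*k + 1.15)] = (-0.0095*k^2 - 0.337*k + 2.7134)/(0.0025*k^4 - 0.087*k^3 + 0.6419*k^2 + 2.001*k + 1.3225)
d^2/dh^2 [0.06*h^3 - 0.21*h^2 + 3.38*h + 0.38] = 0.36*h - 0.42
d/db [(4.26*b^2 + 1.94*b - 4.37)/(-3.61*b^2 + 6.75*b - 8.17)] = (35.7584*b^2 - 101.1598*b + 13.6477)/(13.0321*b^4 - 48.735*b^3 + 104.5499*b^2 - 110.295*b + 66.7489)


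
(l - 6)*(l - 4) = l^2 - 10*l + 24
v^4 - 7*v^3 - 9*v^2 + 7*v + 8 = (v - 8)*(v - 1)*(v + 1)^2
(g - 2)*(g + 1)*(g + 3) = g^3 + 2*g^2 - 5*g - 6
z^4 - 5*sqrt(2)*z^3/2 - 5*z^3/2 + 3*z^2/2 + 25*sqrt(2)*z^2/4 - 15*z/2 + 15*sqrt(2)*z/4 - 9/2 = (z - 3)*(z + 1/2)*(z - 3*sqrt(2)/2)*(z - sqrt(2))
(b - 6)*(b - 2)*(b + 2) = b^3 - 6*b^2 - 4*b + 24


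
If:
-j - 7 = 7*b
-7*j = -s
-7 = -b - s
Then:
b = -7/6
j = 7/6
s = 49/6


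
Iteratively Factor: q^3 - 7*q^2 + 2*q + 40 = (q - 4)*(q^2 - 3*q - 10) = (q - 5)*(q - 4)*(q + 2)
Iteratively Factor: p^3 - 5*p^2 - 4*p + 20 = (p - 5)*(p^2 - 4) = (p - 5)*(p - 2)*(p + 2)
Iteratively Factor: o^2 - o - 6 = (o - 3)*(o + 2)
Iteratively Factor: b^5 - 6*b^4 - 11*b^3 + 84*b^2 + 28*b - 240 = (b - 4)*(b^4 - 2*b^3 - 19*b^2 + 8*b + 60) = (b - 4)*(b - 2)*(b^3 - 19*b - 30) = (b - 4)*(b - 2)*(b + 3)*(b^2 - 3*b - 10) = (b - 5)*(b - 4)*(b - 2)*(b + 3)*(b + 2)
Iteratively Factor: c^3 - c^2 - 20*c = (c)*(c^2 - c - 20) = c*(c + 4)*(c - 5)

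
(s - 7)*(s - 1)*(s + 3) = s^3 - 5*s^2 - 17*s + 21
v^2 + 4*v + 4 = (v + 2)^2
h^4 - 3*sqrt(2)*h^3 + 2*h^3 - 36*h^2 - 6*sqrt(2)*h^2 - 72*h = h*(h + 2)*(h - 6*sqrt(2))*(h + 3*sqrt(2))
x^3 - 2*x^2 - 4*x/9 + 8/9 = (x - 2)*(x - 2/3)*(x + 2/3)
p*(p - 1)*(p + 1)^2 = p^4 + p^3 - p^2 - p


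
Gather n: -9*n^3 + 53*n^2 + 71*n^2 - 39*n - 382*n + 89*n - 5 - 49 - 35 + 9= -9*n^3 + 124*n^2 - 332*n - 80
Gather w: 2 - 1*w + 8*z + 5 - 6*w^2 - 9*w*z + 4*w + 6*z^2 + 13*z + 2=-6*w^2 + w*(3 - 9*z) + 6*z^2 + 21*z + 9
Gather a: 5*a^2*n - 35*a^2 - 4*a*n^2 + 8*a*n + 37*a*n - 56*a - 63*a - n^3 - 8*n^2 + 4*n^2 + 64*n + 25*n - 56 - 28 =a^2*(5*n - 35) + a*(-4*n^2 + 45*n - 119) - n^3 - 4*n^2 + 89*n - 84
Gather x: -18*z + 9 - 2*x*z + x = x*(1 - 2*z) - 18*z + 9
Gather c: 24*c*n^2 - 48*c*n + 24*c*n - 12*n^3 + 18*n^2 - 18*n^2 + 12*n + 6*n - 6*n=c*(24*n^2 - 24*n) - 12*n^3 + 12*n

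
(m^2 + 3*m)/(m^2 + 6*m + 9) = m/(m + 3)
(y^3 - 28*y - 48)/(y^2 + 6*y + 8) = y - 6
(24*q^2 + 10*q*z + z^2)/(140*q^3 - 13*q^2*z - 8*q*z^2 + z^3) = (6*q + z)/(35*q^2 - 12*q*z + z^2)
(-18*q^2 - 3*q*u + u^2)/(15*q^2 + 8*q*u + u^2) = (-6*q + u)/(5*q + u)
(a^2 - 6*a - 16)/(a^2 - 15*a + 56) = (a + 2)/(a - 7)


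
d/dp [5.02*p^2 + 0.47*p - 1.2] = 10.04*p + 0.47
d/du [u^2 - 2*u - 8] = 2*u - 2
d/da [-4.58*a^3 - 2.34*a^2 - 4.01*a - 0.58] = -13.74*a^2 - 4.68*a - 4.01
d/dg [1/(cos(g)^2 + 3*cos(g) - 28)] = (2*cos(g) + 3)*sin(g)/(cos(g)^2 + 3*cos(g) - 28)^2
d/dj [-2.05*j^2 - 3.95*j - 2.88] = -4.1*j - 3.95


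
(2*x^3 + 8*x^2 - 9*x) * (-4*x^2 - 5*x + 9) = -8*x^5 - 42*x^4 + 14*x^3 + 117*x^2 - 81*x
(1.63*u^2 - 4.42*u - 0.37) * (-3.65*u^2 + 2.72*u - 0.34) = -5.9495*u^4 + 20.5666*u^3 - 11.2261*u^2 + 0.4964*u + 0.1258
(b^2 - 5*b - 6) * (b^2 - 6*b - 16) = b^4 - 11*b^3 + 8*b^2 + 116*b + 96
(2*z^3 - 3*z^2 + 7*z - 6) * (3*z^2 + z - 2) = 6*z^5 - 7*z^4 + 14*z^3 - 5*z^2 - 20*z + 12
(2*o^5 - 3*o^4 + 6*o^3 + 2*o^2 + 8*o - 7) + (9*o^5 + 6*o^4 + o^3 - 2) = 11*o^5 + 3*o^4 + 7*o^3 + 2*o^2 + 8*o - 9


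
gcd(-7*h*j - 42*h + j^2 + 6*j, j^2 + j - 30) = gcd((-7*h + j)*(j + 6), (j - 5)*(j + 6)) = j + 6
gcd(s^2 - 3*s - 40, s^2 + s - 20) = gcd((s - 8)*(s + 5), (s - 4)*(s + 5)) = s + 5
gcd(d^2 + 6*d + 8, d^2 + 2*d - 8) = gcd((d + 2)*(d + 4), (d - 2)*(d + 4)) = d + 4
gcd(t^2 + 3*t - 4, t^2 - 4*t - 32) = t + 4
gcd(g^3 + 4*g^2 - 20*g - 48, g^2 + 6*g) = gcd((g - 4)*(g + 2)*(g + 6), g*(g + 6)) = g + 6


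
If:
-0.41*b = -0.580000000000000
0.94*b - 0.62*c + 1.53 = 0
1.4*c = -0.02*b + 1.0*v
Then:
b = 1.41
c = 4.61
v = 6.49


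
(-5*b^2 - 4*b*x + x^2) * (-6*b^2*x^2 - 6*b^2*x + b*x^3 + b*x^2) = 30*b^4*x^2 + 30*b^4*x + 19*b^3*x^3 + 19*b^3*x^2 - 10*b^2*x^4 - 10*b^2*x^3 + b*x^5 + b*x^4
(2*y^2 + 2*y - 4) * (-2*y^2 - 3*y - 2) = -4*y^4 - 10*y^3 - 2*y^2 + 8*y + 8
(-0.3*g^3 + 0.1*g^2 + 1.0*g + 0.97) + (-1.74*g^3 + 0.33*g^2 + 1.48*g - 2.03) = -2.04*g^3 + 0.43*g^2 + 2.48*g - 1.06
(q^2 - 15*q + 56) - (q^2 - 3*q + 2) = 54 - 12*q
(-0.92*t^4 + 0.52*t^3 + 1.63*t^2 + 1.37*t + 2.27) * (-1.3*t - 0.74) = 1.196*t^5 + 0.00480000000000003*t^4 - 2.5038*t^3 - 2.9872*t^2 - 3.9648*t - 1.6798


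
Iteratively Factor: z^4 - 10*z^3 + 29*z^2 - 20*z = (z)*(z^3 - 10*z^2 + 29*z - 20) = z*(z - 1)*(z^2 - 9*z + 20) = z*(z - 5)*(z - 1)*(z - 4)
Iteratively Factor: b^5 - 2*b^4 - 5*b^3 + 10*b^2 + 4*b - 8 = (b - 2)*(b^4 - 5*b^2 + 4) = (b - 2)*(b - 1)*(b^3 + b^2 - 4*b - 4) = (b - 2)*(b - 1)*(b + 1)*(b^2 - 4) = (b - 2)^2*(b - 1)*(b + 1)*(b + 2)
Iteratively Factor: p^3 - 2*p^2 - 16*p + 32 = (p - 2)*(p^2 - 16) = (p - 4)*(p - 2)*(p + 4)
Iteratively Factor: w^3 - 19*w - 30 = (w - 5)*(w^2 + 5*w + 6) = (w - 5)*(w + 2)*(w + 3)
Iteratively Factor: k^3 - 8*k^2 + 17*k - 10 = (k - 5)*(k^2 - 3*k + 2) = (k - 5)*(k - 1)*(k - 2)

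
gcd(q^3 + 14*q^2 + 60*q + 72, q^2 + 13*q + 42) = q + 6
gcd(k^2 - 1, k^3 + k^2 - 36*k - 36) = k + 1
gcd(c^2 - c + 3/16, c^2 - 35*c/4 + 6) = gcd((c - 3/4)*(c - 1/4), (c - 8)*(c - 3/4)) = c - 3/4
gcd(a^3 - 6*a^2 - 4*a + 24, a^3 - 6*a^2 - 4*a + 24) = a^3 - 6*a^2 - 4*a + 24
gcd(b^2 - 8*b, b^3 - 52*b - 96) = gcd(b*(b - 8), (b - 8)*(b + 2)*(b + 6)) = b - 8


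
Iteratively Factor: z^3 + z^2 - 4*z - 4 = (z - 2)*(z^2 + 3*z + 2) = (z - 2)*(z + 1)*(z + 2)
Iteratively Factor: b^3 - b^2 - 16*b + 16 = (b - 4)*(b^2 + 3*b - 4) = (b - 4)*(b + 4)*(b - 1)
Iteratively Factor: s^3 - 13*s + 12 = (s - 1)*(s^2 + s - 12) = (s - 1)*(s + 4)*(s - 3)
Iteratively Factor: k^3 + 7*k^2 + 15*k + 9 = (k + 3)*(k^2 + 4*k + 3) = (k + 1)*(k + 3)*(k + 3)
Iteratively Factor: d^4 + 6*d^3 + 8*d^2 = (d + 2)*(d^3 + 4*d^2) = d*(d + 2)*(d^2 + 4*d) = d*(d + 2)*(d + 4)*(d)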